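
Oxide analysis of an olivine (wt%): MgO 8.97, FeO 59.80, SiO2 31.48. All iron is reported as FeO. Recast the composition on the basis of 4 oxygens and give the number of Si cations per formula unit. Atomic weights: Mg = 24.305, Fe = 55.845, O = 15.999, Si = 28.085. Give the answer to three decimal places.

0.997 Si apfu

MgO: 8.97/40.304 = 0.22256 mol → 0.22256 mol Mg, 0.22256 mol O.
FeO: 59.80/71.844 = 0.83236 mol → 0.83236 mol Fe, 0.83236 mol O.
SiO2: 31.48/60.083 = 0.52394 mol → 0.52394 mol Si, 1.04788 mol O.
Total oxygen = 2.10280 mol. Normalization factor = 4/2.10280 = 1.90223.
Si per 4 O = 0.52394 × 1.90223 = 0.997.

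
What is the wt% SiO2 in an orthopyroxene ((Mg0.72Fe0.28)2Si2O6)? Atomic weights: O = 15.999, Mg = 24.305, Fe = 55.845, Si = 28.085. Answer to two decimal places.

M((Mg0.72Fe0.28)2Si2O6) = 218.436 g/mol; M(SiO2) = 60.083 g/mol.
Moles SiO2 per formula unit = 2 Si ÷ 1 = 2.0000.
SiO2 fraction = (2.0000 × 60.083) / 218.436 = 120.166/218.436 = 0.5501.

55.01 wt%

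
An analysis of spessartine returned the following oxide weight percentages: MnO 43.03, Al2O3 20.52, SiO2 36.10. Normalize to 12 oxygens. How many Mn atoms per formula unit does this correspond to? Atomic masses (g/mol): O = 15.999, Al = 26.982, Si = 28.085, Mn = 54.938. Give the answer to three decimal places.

MnO: 43.03/70.937 = 0.60659 mol → 0.60659 mol Mn, 0.60659 mol O.
Al2O3: 20.52/101.961 = 0.20125 mol → 0.40250 mol Al, 0.60375 mol O.
SiO2: 36.10/60.083 = 0.60084 mol → 0.60084 mol Si, 1.20168 mol O.
Total oxygen = 2.41202 mol. Normalization factor = 12/2.41202 = 4.97508.
Mn per 12 O = 0.60659 × 4.97508 = 3.018.

3.018 Mn apfu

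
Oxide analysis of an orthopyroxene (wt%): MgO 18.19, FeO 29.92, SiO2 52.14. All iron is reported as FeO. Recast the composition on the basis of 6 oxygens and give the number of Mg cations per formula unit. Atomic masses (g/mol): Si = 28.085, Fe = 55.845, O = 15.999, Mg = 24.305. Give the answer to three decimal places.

1.040 Mg apfu

MgO: 18.19/40.304 = 0.45132 mol → 0.45132 mol Mg, 0.45132 mol O.
FeO: 29.92/71.844 = 0.41646 mol → 0.41646 mol Fe, 0.41646 mol O.
SiO2: 52.14/60.083 = 0.86780 mol → 0.86780 mol Si, 1.73560 mol O.
Total oxygen = 2.60338 mol. Normalization factor = 6/2.60338 = 2.30470.
Mg per 6 O = 0.45132 × 2.30470 = 1.040.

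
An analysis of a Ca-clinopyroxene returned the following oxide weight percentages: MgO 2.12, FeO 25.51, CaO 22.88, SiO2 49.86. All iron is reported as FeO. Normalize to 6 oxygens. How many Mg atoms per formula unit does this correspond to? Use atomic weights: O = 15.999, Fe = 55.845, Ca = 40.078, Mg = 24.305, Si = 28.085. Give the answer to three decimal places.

0.127 Mg apfu

2.12 wt% MgO ÷ 40.304 g/mol = 0.05260 mol, giving 0.05260 Mg and 0.05260 O.
25.51 wt% FeO ÷ 71.844 g/mol = 0.35507 mol, giving 0.35507 Fe and 0.35507 O.
22.88 wt% CaO ÷ 56.077 g/mol = 0.40801 mol, giving 0.40801 Ca and 0.40801 O.
49.86 wt% SiO2 ÷ 60.083 g/mol = 0.82985 mol, giving 0.82985 Si and 1.65970 O.
Oxygen sums to 2.47538; scaling by 6/2.47538 = 2.42387 puts the formula on 6 O.
Mg: 0.05260 × 2.42387 = 0.127 atoms per formula unit.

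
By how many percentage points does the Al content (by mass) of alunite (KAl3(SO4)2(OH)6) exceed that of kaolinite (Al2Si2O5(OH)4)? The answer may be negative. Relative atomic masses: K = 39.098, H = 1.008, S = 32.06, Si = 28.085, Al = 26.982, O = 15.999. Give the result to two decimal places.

Al in KAl3(SO4)2(OH)6: molar mass 414.198 g/mol; 3×26.982 = 80.946 g → 19.54 wt%.
Al in Al2Si2O5(OH)4: molar mass 258.157 g/mol; 2×26.982 = 53.964 g → 20.90 wt%.
Difference = 19.54 − 20.90 = -1.36 percentage points.

-1.36 percentage points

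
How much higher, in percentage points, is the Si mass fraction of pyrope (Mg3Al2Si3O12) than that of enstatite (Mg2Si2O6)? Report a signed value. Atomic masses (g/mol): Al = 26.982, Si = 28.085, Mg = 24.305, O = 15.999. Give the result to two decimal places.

Si in Mg3Al2Si3O12: molar mass 403.122 g/mol; 3×28.085 = 84.255 g → 20.90 wt%.
Si in Mg2Si2O6: molar mass 200.774 g/mol; 2×28.085 = 56.170 g → 27.98 wt%.
Difference = 20.90 − 27.98 = -7.08 percentage points.

-7.08 percentage points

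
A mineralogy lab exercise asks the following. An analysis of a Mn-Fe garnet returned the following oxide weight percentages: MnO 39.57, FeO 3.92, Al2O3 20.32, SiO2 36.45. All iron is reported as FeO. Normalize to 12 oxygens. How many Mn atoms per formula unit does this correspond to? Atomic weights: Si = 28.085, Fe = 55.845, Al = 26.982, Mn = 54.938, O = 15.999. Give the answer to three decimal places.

39.57 wt% MnO ÷ 70.937 g/mol = 0.55782 mol, giving 0.55782 Mn and 0.55782 O.
3.92 wt% FeO ÷ 71.844 g/mol = 0.05456 mol, giving 0.05456 Fe and 0.05456 O.
20.32 wt% Al2O3 ÷ 101.961 g/mol = 0.19929 mol, giving 0.39858 Al and 0.59787 O.
36.45 wt% SiO2 ÷ 60.083 g/mol = 0.60666 mol, giving 0.60666 Si and 1.21332 O.
Oxygen sums to 2.42357; scaling by 12/2.42357 = 4.95137 puts the formula on 12 O.
Mn: 0.55782 × 4.95137 = 2.762 atoms per formula unit.

2.762 Mn apfu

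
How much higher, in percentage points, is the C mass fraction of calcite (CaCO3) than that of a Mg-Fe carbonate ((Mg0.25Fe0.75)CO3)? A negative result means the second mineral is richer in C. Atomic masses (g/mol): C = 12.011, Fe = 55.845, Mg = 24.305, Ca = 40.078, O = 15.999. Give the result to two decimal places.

First mineral: 12.011 g C in 100.086 g formula = 12.00 wt% C.
Second mineral: 12.011 g C in 107.968 g formula = 11.12 wt% C.
12.00% − 11.12% gives a difference of 0.88 percentage points.

0.88 percentage points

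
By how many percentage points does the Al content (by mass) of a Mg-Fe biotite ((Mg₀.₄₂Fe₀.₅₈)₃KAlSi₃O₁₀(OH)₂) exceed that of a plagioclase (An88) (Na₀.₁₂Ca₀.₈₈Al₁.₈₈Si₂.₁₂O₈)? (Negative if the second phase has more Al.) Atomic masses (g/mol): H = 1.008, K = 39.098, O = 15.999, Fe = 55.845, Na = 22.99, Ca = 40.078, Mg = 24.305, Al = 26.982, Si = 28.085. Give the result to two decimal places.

M((Mg₀.₄₂Fe₀.₅₈)₃KAlSi₃O₁₀(OH)₂) = 472.134 g/mol, so wt% Al = 26.982/472.134 × 100 = 5.71%.
M(Na₀.₁₂Ca₀.₈₈Al₁.₈₈Si₂.₁₂O₈) = 276.286 g/mol, so wt% Al = 50.726/276.286 × 100 = 18.36%.
5.71 − 18.36 = -12.65 pp.

-12.65 percentage points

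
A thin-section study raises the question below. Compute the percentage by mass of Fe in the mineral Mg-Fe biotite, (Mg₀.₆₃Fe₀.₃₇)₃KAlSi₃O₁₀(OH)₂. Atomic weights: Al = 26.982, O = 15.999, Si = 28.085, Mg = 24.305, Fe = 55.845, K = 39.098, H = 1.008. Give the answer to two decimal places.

13.71 mass %

Formula mass = 1.89×24.305 + 1.11×55.845 + 1×39.098 + 1×26.982 + 3×28.085 + 12×15.999 + 2×1.008 = 452.263 g/mol, of which 61.988 g is Fe.
So Fe makes up 61.988/452.263 = 0.1371 of the mass, i.e. 13.71%.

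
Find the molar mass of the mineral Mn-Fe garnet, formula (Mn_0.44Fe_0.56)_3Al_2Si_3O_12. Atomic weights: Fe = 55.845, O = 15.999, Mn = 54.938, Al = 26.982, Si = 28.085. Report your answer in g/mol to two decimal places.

496.54 g/mol

The formula mass is the sum 1.32×54.938 + 1.68×55.845 + 2×26.982 + 3×28.085 + 12×15.999.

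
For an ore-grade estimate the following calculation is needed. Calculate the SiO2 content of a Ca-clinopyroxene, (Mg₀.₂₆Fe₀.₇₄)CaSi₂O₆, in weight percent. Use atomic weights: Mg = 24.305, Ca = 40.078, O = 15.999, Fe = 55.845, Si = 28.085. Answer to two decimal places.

Molar mass of (Mg₀.₂₆Fe₀.₇₄)CaSi₂O₆ = 0.26×24.305 + 0.74×55.845 + 1×40.078 + 2×28.085 + 6×15.999 = 239.887 g/mol.
Each formula unit contains 2 Si, equivalent to 2/1 = 2.0000 mol SiO2.
M(SiO2) = 1×28.085 + 2×15.999 = 60.083 g/mol.
Mass of SiO2 per formula unit = 2.0000 × 60.083 = 120.166 g.
SiO2 wt% = 120.166 / 239.887 × 100 = 50.09%.

50.09 wt%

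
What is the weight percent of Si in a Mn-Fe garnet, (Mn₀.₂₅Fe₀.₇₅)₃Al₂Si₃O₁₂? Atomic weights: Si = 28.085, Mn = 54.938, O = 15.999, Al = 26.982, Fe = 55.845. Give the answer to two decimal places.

Molar mass of (Mn₀.₂₅Fe₀.₇₅)₃Al₂Si₃O₁₂: 0.75·54.938 + 2.25·55.845 + 2·26.982 + 3·28.085 + 12·15.999 = 497.062 g/mol.
Mass of Si per formula unit: 3 × 28.085 = 84.255 g.
Weight fraction Si = 84.255 / 497.062 = 0.1695.

16.95 mass %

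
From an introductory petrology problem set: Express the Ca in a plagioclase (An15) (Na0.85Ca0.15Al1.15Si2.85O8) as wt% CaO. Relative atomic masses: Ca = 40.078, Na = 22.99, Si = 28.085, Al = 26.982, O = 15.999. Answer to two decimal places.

Molar mass of Na0.85Ca0.15Al1.15Si2.85O8 = 0.85×22.99 + 0.15×40.078 + 1.15×26.982 + 2.85×28.085 + 8×15.999 = 264.617 g/mol.
Each formula unit contains 0.15 Ca, equivalent to 0.15/1 = 0.1500 mol CaO.
M(CaO) = 1×40.078 + 1×15.999 = 56.077 g/mol.
Mass of CaO per formula unit = 0.1500 × 56.077 = 8.412 g.
CaO wt% = 8.412 / 264.617 × 100 = 3.18%.

3.18 wt%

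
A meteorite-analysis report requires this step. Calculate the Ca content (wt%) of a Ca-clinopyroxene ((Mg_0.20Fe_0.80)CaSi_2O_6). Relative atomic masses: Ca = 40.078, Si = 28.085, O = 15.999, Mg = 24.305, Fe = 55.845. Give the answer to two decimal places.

Molar mass of (Mg_0.20Fe_0.80)CaSi_2O_6: 0.20·24.305 + 0.80·55.845 + 1·40.078 + 2·28.085 + 6·15.999 = 241.779 g/mol.
Mass of Ca per formula unit: 1 × 40.078 = 40.078 g.
Weight fraction Ca = 40.078 / 241.779 = 0.1658.

16.58 wt%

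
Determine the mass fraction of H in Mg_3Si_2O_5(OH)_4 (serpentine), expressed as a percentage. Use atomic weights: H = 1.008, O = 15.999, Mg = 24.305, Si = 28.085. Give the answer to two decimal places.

M(Mg_3Si_2O_5(OH)_4) = 277.108 g/mol.
H contributes 4 × 1.008 = 4.032 g per mole.
4.032/277.108 = 0.0146 → 1.46%.

1.46 mass %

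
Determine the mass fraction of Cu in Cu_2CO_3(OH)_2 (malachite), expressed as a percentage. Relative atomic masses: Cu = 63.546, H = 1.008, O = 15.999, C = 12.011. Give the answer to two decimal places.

57.48 mass %

Molar mass of Cu_2CO_3(OH)_2: 2*63.546 + 1*12.011 + 5*15.999 + 2*1.008 = 221.114 g/mol.
Mass of Cu per formula unit: 2 × 63.546 = 127.092 g.
Weight fraction Cu = 127.092 / 221.114 = 0.5748.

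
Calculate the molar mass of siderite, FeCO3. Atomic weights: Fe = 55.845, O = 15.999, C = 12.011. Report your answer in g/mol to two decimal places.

115.85 g/mol

The formula mass is the sum 1·55.845 + 1·12.011 + 3·15.999.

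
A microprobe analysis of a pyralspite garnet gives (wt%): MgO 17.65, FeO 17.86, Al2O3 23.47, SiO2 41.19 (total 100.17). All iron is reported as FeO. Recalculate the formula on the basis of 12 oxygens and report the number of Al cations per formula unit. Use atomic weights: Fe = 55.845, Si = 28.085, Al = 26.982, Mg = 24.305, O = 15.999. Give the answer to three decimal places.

MgO (M=40.304): mol = 0.43792; Mg = 0.43792, O = 0.43792.
FeO (M=71.844): mol = 0.24859; Fe = 0.24859, O = 0.24859.
Al2O3 (M=101.961): mol = 0.23019; Al = 0.46038, O = 0.69057.
SiO2 (M=60.083): mol = 0.68555; Si = 0.68555, O = 1.37110.
ΣO = 2.74818; factor = 12/ΣO = 4.36653.
Al apfu = 0.46038 × 4.36653 = 2.010.

2.010 Al apfu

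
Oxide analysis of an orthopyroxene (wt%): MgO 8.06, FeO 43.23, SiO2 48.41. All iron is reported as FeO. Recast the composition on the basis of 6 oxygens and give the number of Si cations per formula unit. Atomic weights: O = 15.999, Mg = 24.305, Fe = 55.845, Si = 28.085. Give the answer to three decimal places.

2.003 Si apfu

MgO (M=40.304): mol = 0.19998; Mg = 0.19998, O = 0.19998.
FeO (M=71.844): mol = 0.60172; Fe = 0.60172, O = 0.60172.
SiO2 (M=60.083): mol = 0.80572; Si = 0.80572, O = 1.61144.
ΣO = 2.41314; factor = 6/ΣO = 2.48639.
Si apfu = 0.80572 × 2.48639 = 2.003.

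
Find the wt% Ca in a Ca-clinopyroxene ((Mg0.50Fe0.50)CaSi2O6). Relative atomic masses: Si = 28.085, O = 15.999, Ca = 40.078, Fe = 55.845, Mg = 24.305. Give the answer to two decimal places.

M((Mg0.50Fe0.50)CaSi2O6) = 232.317 g/mol.
Ca contributes 1 × 40.078 = 40.078 g per mole.
40.078/232.317 = 0.1725 → 17.25%.

17.25 mass %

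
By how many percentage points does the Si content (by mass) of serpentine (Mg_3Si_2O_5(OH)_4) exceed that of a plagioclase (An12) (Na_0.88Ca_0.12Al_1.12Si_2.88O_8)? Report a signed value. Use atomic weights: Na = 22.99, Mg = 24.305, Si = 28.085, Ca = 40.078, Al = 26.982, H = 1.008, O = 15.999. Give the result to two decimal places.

Si in Mg_3Si_2O_5(OH)_4: molar mass 277.108 g/mol; 2×28.085 = 56.170 g → 20.27 wt%.
Si in Na_0.88Ca_0.12Al_1.12Si_2.88O_8: molar mass 264.137 g/mol; 2.88×28.085 = 80.885 g → 30.62 wt%.
Difference = 20.27 − 30.62 = -10.35 percentage points.

-10.35 percentage points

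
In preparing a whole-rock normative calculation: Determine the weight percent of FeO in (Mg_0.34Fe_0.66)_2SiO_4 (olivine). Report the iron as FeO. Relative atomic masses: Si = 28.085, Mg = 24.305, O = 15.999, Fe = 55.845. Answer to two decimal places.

52.01 wt%

M((Mg_0.34Fe_0.66)_2SiO_4) = 182.324 g/mol; M(FeO) = 71.844 g/mol.
Moles FeO per formula unit = 1.32 Fe ÷ 1 = 1.3200.
FeO fraction = (1.3200 × 71.844) / 182.324 = 94.834/182.324 = 0.5201.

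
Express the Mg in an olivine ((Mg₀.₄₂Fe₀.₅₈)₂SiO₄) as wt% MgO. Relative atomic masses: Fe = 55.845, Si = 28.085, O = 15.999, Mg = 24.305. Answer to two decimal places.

Molar mass of (Mg₀.₄₂Fe₀.₅₈)₂SiO₄ = 0.84·24.305 + 1.16·55.845 + 1·28.085 + 4·15.999 = 177.277 g/mol.
Each formula unit contains 0.84 Mg, equivalent to 0.84/1 = 0.8400 mol MgO.
M(MgO) = 1×24.305 + 1×15.999 = 40.304 g/mol.
Mass of MgO per formula unit = 0.8400 × 40.304 = 33.855 g.
MgO wt% = 33.855 / 177.277 × 100 = 19.10%.

19.10 wt%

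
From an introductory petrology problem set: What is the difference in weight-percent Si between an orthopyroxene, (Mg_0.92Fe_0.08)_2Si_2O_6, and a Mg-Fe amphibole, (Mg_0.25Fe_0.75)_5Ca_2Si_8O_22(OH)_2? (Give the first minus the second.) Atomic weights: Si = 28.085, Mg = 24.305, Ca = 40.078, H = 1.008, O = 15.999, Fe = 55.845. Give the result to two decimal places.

M((Mg_0.92Fe_0.08)_2Si_2O_6) = 205.820 g/mol, so wt% Si = 56.170/205.820 × 100 = 27.29%.
M((Mg_0.25Fe_0.75)_5Ca_2Si_8O_22(OH)_2) = 930.628 g/mol, so wt% Si = 224.680/930.628 × 100 = 24.14%.
27.29 − 24.14 = 3.15 pp.

3.15 percentage points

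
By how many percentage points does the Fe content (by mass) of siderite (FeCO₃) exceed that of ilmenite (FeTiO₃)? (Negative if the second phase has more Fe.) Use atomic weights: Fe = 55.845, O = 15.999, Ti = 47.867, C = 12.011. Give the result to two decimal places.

11.39 percentage points

First mineral: 55.845 g Fe in 115.853 g formula = 48.20 wt% Fe.
Second mineral: 55.845 g Fe in 151.709 g formula = 36.81 wt% Fe.
48.20% − 36.81% gives a difference of 11.39 percentage points.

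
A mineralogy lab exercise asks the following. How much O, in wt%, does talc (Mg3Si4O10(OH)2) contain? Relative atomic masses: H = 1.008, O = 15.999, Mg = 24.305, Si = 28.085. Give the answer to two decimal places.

50.62 wt%

M(Mg3Si4O10(OH)2) = 379.259 g/mol.
O contributes 12 × 15.999 = 191.988 g per mole.
191.988/379.259 = 0.5062 → 50.62%.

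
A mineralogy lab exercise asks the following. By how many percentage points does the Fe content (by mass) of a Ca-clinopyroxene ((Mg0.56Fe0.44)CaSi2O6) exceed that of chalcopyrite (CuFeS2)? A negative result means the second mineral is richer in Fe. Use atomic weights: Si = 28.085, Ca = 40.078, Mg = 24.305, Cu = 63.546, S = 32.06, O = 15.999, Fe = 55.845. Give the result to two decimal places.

-19.77 percentage points

First mineral: 24.572 g Fe in 230.425 g formula = 10.66 wt% Fe.
Second mineral: 55.845 g Fe in 183.511 g formula = 30.43 wt% Fe.
10.66% − 30.43% gives a difference of -19.77 percentage points.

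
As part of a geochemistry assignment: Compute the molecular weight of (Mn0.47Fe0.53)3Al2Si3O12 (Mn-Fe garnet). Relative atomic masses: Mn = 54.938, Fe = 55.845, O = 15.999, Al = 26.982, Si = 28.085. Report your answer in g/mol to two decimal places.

M = 1.41*54.938 + 1.59*55.845 + 2*26.982 + 3*28.085 + 12*15.999

496.46 g/mol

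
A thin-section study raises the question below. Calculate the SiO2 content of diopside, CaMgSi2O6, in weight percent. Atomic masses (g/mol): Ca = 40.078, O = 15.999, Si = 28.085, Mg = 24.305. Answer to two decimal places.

M(CaMgSi2O6) = 216.547 g/mol; M(SiO2) = 60.083 g/mol.
Moles SiO2 per formula unit = 2 Si ÷ 1 = 2.0000.
SiO2 fraction = (2.0000 × 60.083) / 216.547 = 120.166/216.547 = 0.5549.

55.49 wt%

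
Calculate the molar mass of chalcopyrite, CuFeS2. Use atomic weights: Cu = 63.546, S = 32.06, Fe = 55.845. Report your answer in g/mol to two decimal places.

M = 1*63.546 + 1*55.845 + 2*32.06

183.51 g/mol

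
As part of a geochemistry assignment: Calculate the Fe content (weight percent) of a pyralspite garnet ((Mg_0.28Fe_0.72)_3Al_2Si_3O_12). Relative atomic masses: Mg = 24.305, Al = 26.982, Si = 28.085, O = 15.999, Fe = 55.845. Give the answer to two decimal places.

25.60 weight percent

Formula mass = 0.84×24.305 + 2.16×55.845 + 2×26.982 + 3×28.085 + 12×15.999 = 471.248 g/mol, of which 120.625 g is Fe.
So Fe makes up 120.625/471.248 = 0.2560 of the mass, i.e. 25.60%.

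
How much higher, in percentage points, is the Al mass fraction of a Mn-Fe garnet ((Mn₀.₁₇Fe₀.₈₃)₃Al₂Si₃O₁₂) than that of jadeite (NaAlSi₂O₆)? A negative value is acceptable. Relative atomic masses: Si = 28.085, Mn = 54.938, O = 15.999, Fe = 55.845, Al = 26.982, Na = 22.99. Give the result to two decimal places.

Al in (Mn₀.₁₇Fe₀.₈₃)₃Al₂Si₃O₁₂: molar mass 497.279 g/mol; 2×26.982 = 53.964 g → 10.85 wt%.
Al in NaAlSi₂O₆: molar mass 202.136 g/mol; 1×26.982 = 26.982 g → 13.35 wt%.
Difference = 10.85 − 13.35 = -2.50 percentage points.

-2.50 percentage points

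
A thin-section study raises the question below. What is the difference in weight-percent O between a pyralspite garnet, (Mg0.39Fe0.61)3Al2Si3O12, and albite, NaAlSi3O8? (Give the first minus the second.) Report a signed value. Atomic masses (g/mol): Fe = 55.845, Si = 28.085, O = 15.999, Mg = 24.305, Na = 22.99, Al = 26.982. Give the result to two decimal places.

M((Mg0.39Fe0.61)3Al2Si3O12) = 460.840 g/mol, so wt% O = 191.988/460.840 × 100 = 41.66%.
M(NaAlSi3O8) = 262.219 g/mol, so wt% O = 127.992/262.219 × 100 = 48.81%.
41.66 − 48.81 = -7.15 pp.

-7.15 percentage points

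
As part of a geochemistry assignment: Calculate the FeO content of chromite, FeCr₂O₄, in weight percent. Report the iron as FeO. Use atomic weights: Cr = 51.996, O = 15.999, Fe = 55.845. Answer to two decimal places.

32.10 wt%

Molar mass of FeCr₂O₄ = 1·55.845 + 2·51.996 + 4·15.999 = 223.833 g/mol.
Each formula unit contains 1 Fe, equivalent to 1/1 = 1.0000 mol FeO.
M(FeO) = 1×55.845 + 1×15.999 = 71.844 g/mol.
Mass of FeO per formula unit = 1.0000 × 71.844 = 71.844 g.
FeO wt% = 71.844 / 223.833 × 100 = 32.10%.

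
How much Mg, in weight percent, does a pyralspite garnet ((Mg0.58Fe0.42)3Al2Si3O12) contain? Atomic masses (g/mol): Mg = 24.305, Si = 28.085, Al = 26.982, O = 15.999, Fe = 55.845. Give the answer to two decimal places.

9.55 weight percent

Formula mass = 1.74*24.305 + 1.26*55.845 + 2*26.982 + 3*28.085 + 12*15.999 = 442.862 g/mol, of which 42.291 g is Mg.
So Mg makes up 42.291/442.862 = 0.0955 of the mass, i.e. 9.55%.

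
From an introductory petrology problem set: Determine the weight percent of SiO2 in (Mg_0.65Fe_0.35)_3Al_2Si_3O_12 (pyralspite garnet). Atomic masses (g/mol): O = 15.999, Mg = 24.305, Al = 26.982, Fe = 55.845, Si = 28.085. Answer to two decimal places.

M((Mg_0.65Fe_0.35)_3Al_2Si_3O_12) = 436.239 g/mol; M(SiO2) = 60.083 g/mol.
Moles SiO2 per formula unit = 3 Si ÷ 1 = 3.0000.
SiO2 fraction = (3.0000 × 60.083) / 436.239 = 180.249/436.239 = 0.4132.

41.32 wt%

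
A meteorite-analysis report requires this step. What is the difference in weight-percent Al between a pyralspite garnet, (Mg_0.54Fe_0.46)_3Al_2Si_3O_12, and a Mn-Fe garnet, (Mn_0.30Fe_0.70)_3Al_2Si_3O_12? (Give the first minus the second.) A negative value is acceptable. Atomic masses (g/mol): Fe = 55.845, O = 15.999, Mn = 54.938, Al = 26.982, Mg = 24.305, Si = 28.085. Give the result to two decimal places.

M((Mg_0.54Fe_0.46)_3Al_2Si_3O_12) = 446.647 g/mol, so wt% Al = 53.964/446.647 × 100 = 12.08%.
M((Mn_0.30Fe_0.70)_3Al_2Si_3O_12) = 496.926 g/mol, so wt% Al = 53.964/496.926 × 100 = 10.86%.
12.08 − 10.86 = 1.22 pp.

1.22 percentage points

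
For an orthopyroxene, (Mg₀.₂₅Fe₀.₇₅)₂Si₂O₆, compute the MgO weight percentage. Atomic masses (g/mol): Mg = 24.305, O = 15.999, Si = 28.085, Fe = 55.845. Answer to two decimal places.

8.12 wt%

Formula mass = 248.084 g/mol.
0.50 Mg → 0.5000 mol MgO per formula unit; M(MgO) = 40.304, so MgO mass = 20.152 g.
20.152/248.084 × 100 = 8.12 wt%.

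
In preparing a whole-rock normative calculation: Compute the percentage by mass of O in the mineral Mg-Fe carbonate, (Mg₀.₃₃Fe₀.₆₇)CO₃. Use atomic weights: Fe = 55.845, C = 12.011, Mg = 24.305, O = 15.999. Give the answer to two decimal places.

M((Mg₀.₃₃Fe₀.₆₇)CO₃) = 105.445 g/mol.
O contributes 3 × 15.999 = 47.997 g per mole.
47.997/105.445 = 0.4552 → 45.52%.

45.52 mass %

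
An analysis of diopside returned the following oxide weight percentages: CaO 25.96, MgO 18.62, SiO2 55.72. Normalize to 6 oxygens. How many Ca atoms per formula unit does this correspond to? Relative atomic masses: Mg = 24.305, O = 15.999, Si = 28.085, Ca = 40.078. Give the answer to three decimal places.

CaO (M=56.077): mol = 0.46293; Ca = 0.46293, O = 0.46293.
MgO (M=40.304): mol = 0.46199; Mg = 0.46199, O = 0.46199.
SiO2 (M=60.083): mol = 0.92738; Si = 0.92738, O = 1.85476.
ΣO = 2.77968; factor = 6/ΣO = 2.15852.
Ca apfu = 0.46293 × 2.15852 = 0.999.

0.999 Ca apfu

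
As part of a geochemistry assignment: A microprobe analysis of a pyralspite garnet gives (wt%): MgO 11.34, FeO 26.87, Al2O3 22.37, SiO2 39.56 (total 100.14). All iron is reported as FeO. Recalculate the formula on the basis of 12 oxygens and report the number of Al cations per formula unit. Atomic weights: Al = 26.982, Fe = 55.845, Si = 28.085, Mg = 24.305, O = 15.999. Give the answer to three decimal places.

MgO: 11.34/40.304 = 0.28136 mol → 0.28136 mol Mg, 0.28136 mol O.
FeO: 26.87/71.844 = 0.37400 mol → 0.37400 mol Fe, 0.37400 mol O.
Al2O3: 22.37/101.961 = 0.21940 mol → 0.43880 mol Al, 0.65820 mol O.
SiO2: 39.56/60.083 = 0.65842 mol → 0.65842 mol Si, 1.31684 mol O.
Total oxygen = 2.63040 mol. Normalization factor = 12/2.63040 = 4.56204.
Al per 12 O = 0.43880 × 4.56204 = 2.002.

2.002 Al apfu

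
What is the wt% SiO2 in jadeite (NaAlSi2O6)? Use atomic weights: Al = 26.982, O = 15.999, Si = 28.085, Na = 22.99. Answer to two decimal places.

M(NaAlSi2O6) = 202.136 g/mol; M(SiO2) = 60.083 g/mol.
Moles SiO2 per formula unit = 2 Si ÷ 1 = 2.0000.
SiO2 fraction = (2.0000 × 60.083) / 202.136 = 120.166/202.136 = 0.5945.

59.45 wt%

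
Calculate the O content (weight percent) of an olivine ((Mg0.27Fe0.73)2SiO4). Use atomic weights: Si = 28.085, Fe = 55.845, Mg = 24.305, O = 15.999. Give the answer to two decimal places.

34.27 weight percent

Molar mass of (Mg0.27Fe0.73)2SiO4: 0.54*24.305 + 1.46*55.845 + 1*28.085 + 4*15.999 = 186.739 g/mol.
Mass of O per formula unit: 4 × 15.999 = 63.996 g.
Weight fraction O = 63.996 / 186.739 = 0.3427.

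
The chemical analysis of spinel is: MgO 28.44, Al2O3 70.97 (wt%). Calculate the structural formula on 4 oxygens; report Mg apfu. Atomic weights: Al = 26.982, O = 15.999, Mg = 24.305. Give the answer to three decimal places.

1.010 Mg apfu

MgO (M=40.304): mol = 0.70564; Mg = 0.70564, O = 0.70564.
Al2O3 (M=101.961): mol = 0.69605; Al = 1.39210, O = 2.08815.
ΣO = 2.79379; factor = 4/ΣO = 1.43175.
Mg apfu = 0.70564 × 1.43175 = 1.010.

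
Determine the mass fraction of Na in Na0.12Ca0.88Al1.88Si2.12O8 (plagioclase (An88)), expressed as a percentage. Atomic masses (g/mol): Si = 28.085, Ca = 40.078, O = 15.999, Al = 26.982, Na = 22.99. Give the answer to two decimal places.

Molar mass of Na0.12Ca0.88Al1.88Si2.12O8: 0.12·22.99 + 0.88·40.078 + 1.88·26.982 + 2.12·28.085 + 8·15.999 = 276.286 g/mol.
Mass of Na per formula unit: 0.12 × 22.99 = 2.759 g.
Weight fraction Na = 2.759 / 276.286 = 0.0100.

1.00 wt%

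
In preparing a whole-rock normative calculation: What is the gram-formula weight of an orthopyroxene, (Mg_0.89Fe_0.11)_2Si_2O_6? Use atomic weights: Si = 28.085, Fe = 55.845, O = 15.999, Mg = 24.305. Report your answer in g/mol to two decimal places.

Mg: 1.78 × 24.305 = 43.2629
Fe: 0.22 × 55.845 = 12.2859
Si: 2 × 28.085 = 56.1700
O: 6 × 15.999 = 95.9940
Summing the contributions gives the formula mass.

207.71 g/mol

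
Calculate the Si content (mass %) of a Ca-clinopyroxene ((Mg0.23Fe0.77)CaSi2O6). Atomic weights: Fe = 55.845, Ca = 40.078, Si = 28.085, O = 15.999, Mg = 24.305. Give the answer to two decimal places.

Molar mass of (Mg0.23Fe0.77)CaSi2O6: 0.23*24.305 + 0.77*55.845 + 1*40.078 + 2*28.085 + 6*15.999 = 240.833 g/mol.
Mass of Si per formula unit: 2 × 28.085 = 56.170 g.
Weight fraction Si = 56.170 / 240.833 = 0.2332.

23.32 mass %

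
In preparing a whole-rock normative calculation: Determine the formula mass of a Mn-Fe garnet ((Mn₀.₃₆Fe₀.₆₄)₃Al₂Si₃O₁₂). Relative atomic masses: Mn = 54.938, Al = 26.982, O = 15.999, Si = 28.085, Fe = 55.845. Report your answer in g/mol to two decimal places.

M = 1.08(54.938) + 1.92(55.845) + 2(26.982) + 3(28.085) + 12(15.999)

496.76 g/mol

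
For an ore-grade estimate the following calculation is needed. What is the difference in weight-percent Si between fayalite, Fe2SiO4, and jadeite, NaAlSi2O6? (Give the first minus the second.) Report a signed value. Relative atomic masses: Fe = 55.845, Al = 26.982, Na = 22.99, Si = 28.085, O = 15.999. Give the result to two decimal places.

First mineral: 28.085 g Si in 203.771 g formula = 13.78 wt% Si.
Second mineral: 56.170 g Si in 202.136 g formula = 27.79 wt% Si.
13.78% − 27.79% gives a difference of -14.01 percentage points.

-14.01 percentage points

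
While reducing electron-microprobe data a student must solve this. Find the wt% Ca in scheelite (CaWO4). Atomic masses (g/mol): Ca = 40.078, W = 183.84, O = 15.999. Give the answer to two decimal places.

13.92 wt%

Formula mass = 1*40.078 + 1*183.84 + 4*15.999 = 287.914 g/mol, of which 40.078 g is Ca.
So Ca makes up 40.078/287.914 = 0.1392 of the mass, i.e. 13.92%.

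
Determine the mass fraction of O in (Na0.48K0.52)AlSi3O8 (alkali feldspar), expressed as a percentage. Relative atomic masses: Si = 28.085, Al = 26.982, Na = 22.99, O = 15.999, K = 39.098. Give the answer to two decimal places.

47.30 mass %

Formula mass = 0.48×22.99 + 0.52×39.098 + 1×26.982 + 3×28.085 + 8×15.999 = 270.595 g/mol, of which 127.992 g is O.
So O makes up 127.992/270.595 = 0.4730 of the mass, i.e. 47.30%.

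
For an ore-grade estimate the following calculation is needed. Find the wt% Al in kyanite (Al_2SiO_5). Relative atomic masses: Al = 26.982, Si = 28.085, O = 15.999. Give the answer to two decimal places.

M(Al_2SiO_5) = 162.044 g/mol.
Al contributes 2 × 26.982 = 53.964 g per mole.
53.964/162.044 = 0.3330 → 33.30%.

33.30 mass %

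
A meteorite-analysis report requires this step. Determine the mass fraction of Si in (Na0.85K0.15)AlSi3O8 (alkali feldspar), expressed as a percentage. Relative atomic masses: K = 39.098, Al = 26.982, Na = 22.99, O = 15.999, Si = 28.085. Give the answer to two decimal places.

M((Na0.85K0.15)AlSi3O8) = 264.635 g/mol.
Si contributes 3 × 28.085 = 84.255 g per mole.
84.255/264.635 = 0.3184 → 31.84%.

31.84 weight percent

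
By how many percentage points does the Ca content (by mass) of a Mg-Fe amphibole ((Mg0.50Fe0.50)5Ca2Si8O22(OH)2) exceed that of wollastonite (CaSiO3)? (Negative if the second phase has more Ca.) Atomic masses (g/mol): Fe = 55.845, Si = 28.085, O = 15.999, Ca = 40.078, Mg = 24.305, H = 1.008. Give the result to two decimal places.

M((Mg0.50Fe0.50)5Ca2Si8O22(OH)2) = 891.203 g/mol, so wt% Ca = 80.156/891.203 × 100 = 8.99%.
M(CaSiO3) = 116.160 g/mol, so wt% Ca = 40.078/116.160 × 100 = 34.50%.
8.99 − 34.50 = -25.51 pp.

-25.51 percentage points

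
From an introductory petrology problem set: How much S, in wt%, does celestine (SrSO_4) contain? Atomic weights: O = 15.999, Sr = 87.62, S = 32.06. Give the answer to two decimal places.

M(SrSO_4) = 183.676 g/mol.
S contributes 1 × 32.06 = 32.060 g per mole.
32.060/183.676 = 0.1745 → 17.45%.

17.45 wt%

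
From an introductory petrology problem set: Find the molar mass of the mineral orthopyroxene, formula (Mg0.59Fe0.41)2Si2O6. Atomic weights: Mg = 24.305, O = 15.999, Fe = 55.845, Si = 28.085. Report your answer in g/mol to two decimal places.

Mg: 1.18 × 24.305 = 28.6799
Fe: 0.82 × 55.845 = 45.7929
Si: 2 × 28.085 = 56.1700
O: 6 × 15.999 = 95.9940
Summing the contributions gives the formula mass.

226.64 g/mol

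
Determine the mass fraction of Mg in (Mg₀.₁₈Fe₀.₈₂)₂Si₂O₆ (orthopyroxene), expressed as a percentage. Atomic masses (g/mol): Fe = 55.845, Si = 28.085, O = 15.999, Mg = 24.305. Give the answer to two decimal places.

3.47 mass %

M((Mg₀.₁₈Fe₀.₈₂)₂Si₂O₆) = 252.500 g/mol.
Mg contributes 0.36 × 24.305 = 8.750 g per mole.
8.750/252.500 = 0.0347 → 3.47%.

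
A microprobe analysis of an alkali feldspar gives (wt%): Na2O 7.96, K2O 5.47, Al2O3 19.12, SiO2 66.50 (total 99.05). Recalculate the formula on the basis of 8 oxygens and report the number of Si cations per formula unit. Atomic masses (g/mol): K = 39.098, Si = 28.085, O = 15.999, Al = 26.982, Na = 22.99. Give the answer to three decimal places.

Na2O: 7.96/61.979 = 0.12843 mol → 0.25686 mol Na, 0.12843 mol O.
K2O: 5.47/94.195 = 0.05807 mol → 0.11614 mol K, 0.05807 mol O.
Al2O3: 19.12/101.961 = 0.18752 mol → 0.37504 mol Al, 0.56256 mol O.
SiO2: 66.50/60.083 = 1.10680 mol → 1.10680 mol Si, 2.21360 mol O.
Total oxygen = 2.96266 mol. Normalization factor = 8/2.96266 = 2.70028.
Si per 8 O = 1.10680 × 2.70028 = 2.989.

2.989 Si apfu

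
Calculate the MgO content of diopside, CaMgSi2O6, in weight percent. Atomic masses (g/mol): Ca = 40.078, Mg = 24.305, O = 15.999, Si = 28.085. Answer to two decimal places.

18.61 wt%

M(CaMgSi2O6) = 216.547 g/mol; M(MgO) = 40.304 g/mol.
Moles MgO per formula unit = 1 Mg ÷ 1 = 1.0000.
MgO fraction = (1.0000 × 40.304) / 216.547 = 40.304/216.547 = 0.1861.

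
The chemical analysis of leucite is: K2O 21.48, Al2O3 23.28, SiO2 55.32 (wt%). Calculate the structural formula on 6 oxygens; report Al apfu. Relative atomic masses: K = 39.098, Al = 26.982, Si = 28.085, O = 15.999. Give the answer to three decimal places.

0.995 Al apfu

K2O: 21.48/94.195 = 0.22804 mol → 0.45608 mol K, 0.22804 mol O.
Al2O3: 23.28/101.961 = 0.22832 mol → 0.45664 mol Al, 0.68496 mol O.
SiO2: 55.32/60.083 = 0.92073 mol → 0.92073 mol Si, 1.84146 mol O.
Total oxygen = 2.75446 mol. Normalization factor = 6/2.75446 = 2.17829.
Al per 6 O = 0.45664 × 2.17829 = 0.995.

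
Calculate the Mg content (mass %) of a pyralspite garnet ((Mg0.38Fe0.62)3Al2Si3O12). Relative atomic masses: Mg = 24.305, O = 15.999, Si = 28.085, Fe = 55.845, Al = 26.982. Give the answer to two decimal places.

Formula mass = 1.14×24.305 + 1.86×55.845 + 2×26.982 + 3×28.085 + 12×15.999 = 461.786 g/mol, of which 27.708 g is Mg.
So Mg makes up 27.708/461.786 = 0.0600 of the mass, i.e. 6.00%.

6.00 mass %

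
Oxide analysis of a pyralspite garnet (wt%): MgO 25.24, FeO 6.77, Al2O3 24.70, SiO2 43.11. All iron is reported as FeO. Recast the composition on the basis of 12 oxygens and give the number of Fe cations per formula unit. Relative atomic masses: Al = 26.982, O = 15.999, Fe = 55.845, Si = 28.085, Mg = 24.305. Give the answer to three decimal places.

0.392 Fe apfu

MgO: 25.24/40.304 = 0.62624 mol → 0.62624 mol Mg, 0.62624 mol O.
FeO: 6.77/71.844 = 0.09423 mol → 0.09423 mol Fe, 0.09423 mol O.
Al2O3: 24.70/101.961 = 0.24225 mol → 0.48450 mol Al, 0.72675 mol O.
SiO2: 43.11/60.083 = 0.71751 mol → 0.71751 mol Si, 1.43502 mol O.
Total oxygen = 2.88224 mol. Normalization factor = 12/2.88224 = 4.16343.
Fe per 12 O = 0.09423 × 4.16343 = 0.392.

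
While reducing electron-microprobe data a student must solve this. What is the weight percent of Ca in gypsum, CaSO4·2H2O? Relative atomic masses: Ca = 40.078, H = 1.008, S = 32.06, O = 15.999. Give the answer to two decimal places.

M(CaSO4·2H2O) = 172.164 g/mol.
Ca contributes 1 × 40.078 = 40.078 g per mole.
40.078/172.164 = 0.2328 → 23.28%.

23.28 weight percent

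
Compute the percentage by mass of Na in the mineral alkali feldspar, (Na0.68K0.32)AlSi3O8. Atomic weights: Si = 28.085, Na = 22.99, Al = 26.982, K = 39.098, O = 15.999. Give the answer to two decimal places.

Formula mass = 0.68*22.99 + 0.32*39.098 + 1*26.982 + 3*28.085 + 8*15.999 = 267.374 g/mol, of which 15.633 g is Na.
So Na makes up 15.633/267.374 = 0.0585 of the mass, i.e. 5.85%.

5.85 mass %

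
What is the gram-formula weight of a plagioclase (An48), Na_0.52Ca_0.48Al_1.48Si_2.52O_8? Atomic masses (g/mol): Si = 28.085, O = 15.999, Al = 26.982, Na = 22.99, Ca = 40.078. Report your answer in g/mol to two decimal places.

269.89 g/mol

Na: 0.52 × 22.99 = 11.9548
Ca: 0.48 × 40.078 = 19.2374
Al: 1.48 × 26.982 = 39.9334
Si: 2.52 × 28.085 = 70.7742
O: 8 × 15.999 = 127.9920
Summing the contributions gives the formula mass.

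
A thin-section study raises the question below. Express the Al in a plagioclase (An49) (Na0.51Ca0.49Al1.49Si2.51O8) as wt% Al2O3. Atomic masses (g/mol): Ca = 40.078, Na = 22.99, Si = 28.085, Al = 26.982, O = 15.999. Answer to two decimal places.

28.13 wt%

Formula mass = 270.052 g/mol.
1.49 Al → 0.7450 mol Al2O3 per formula unit; M(Al2O3) = 101.961, so Al2O3 mass = 75.961 g.
75.961/270.052 × 100 = 28.13 wt%.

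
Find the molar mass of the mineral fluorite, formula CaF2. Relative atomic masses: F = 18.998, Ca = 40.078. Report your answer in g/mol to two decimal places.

Ca: 1 × 40.078 = 40.0780
F: 2 × 18.998 = 37.9960
Summing the contributions gives the formula mass.

78.07 g/mol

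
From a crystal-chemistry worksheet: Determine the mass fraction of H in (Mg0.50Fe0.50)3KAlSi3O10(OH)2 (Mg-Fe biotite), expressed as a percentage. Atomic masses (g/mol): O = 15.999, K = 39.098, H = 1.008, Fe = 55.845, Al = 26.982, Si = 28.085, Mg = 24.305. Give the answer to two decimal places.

Formula mass = 1.50×24.305 + 1.50×55.845 + 1×39.098 + 1×26.982 + 3×28.085 + 12×15.999 + 2×1.008 = 464.564 g/mol, of which 2.016 g is H.
So H makes up 2.016/464.564 = 0.0043 of the mass, i.e. 0.43%.

0.43 mass %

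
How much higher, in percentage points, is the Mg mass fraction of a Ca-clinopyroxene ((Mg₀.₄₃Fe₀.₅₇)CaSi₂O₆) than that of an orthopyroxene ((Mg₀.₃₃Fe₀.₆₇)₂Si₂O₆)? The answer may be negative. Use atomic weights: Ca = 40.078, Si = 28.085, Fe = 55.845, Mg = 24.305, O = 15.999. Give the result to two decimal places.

M((Mg₀.₄₃Fe₀.₅₇)CaSi₂O₆) = 234.525 g/mol, so wt% Mg = 10.451/234.525 × 100 = 4.46%.
M((Mg₀.₃₃Fe₀.₆₇)₂Si₂O₆) = 243.038 g/mol, so wt% Mg = 16.041/243.038 × 100 = 6.60%.
4.46 − 6.60 = -2.14 pp.

-2.14 percentage points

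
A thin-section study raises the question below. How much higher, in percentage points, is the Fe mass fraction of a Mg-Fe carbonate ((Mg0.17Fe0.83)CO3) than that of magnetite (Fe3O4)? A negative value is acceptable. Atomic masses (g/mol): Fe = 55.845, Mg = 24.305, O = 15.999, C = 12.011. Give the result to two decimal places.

-30.41 percentage points

M((Mg0.17Fe0.83)CO3) = 110.491 g/mol, so wt% Fe = 46.351/110.491 × 100 = 41.95%.
M(Fe3O4) = 231.531 g/mol, so wt% Fe = 167.535/231.531 × 100 = 72.36%.
41.95 − 72.36 = -30.41 pp.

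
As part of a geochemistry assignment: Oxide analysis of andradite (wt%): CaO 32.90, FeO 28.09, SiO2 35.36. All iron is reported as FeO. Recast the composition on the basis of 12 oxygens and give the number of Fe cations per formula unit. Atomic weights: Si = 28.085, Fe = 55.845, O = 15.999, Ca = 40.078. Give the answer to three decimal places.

CaO: 32.90/56.077 = 0.58669 mol → 0.58669 mol Ca, 0.58669 mol O.
FeO: 28.09/71.844 = 0.39099 mol → 0.39099 mol Fe, 0.39099 mol O.
SiO2: 35.36/60.083 = 0.58852 mol → 0.58852 mol Si, 1.17704 mol O.
Total oxygen = 2.15472 mol. Normalization factor = 12/2.15472 = 5.56917.
Fe per 12 O = 0.39099 × 5.56917 = 2.177.

2.177 Fe apfu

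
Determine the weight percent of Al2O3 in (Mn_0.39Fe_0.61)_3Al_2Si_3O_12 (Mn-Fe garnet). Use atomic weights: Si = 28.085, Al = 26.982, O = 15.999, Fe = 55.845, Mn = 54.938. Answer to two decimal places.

20.53 wt%

Molar mass of (Mn_0.39Fe_0.61)_3Al_2Si_3O_12 = 1.17·54.938 + 1.83·55.845 + 2·26.982 + 3·28.085 + 12·15.999 = 496.681 g/mol.
Each formula unit contains 2 Al, equivalent to 2/2 = 1.0000 mol Al2O3.
M(Al2O3) = 2×26.982 + 3×15.999 = 101.961 g/mol.
Mass of Al2O3 per formula unit = 1.0000 × 101.961 = 101.961 g.
Al2O3 wt% = 101.961 / 496.681 × 100 = 20.53%.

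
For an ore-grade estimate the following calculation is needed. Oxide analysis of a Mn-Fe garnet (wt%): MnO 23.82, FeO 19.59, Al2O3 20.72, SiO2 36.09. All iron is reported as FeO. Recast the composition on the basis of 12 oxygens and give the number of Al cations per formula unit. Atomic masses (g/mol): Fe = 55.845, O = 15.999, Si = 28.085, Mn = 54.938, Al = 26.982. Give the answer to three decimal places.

2.016 Al apfu

23.82 wt% MnO ÷ 70.937 g/mol = 0.33579 mol, giving 0.33579 Mn and 0.33579 O.
19.59 wt% FeO ÷ 71.844 g/mol = 0.27267 mol, giving 0.27267 Fe and 0.27267 O.
20.72 wt% Al2O3 ÷ 101.961 g/mol = 0.20321 mol, giving 0.40642 Al and 0.60963 O.
36.09 wt% SiO2 ÷ 60.083 g/mol = 0.60067 mol, giving 0.60067 Si and 1.20134 O.
Oxygen sums to 2.41943; scaling by 12/2.41943 = 4.95985 puts the formula on 12 O.
Al: 0.40642 × 4.95985 = 2.016 atoms per formula unit.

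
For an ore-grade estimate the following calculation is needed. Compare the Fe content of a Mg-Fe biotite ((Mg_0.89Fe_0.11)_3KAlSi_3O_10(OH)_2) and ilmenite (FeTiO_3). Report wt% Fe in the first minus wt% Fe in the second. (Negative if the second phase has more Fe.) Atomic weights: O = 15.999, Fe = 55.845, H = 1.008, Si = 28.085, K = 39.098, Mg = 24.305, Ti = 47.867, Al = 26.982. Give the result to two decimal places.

M((Mg_0.89Fe_0.11)_3KAlSi_3O_10(OH)_2) = 427.662 g/mol, so wt% Fe = 18.429/427.662 × 100 = 4.31%.
M(FeTiO_3) = 151.709 g/mol, so wt% Fe = 55.845/151.709 × 100 = 36.81%.
4.31 − 36.81 = -32.50 pp.

-32.50 percentage points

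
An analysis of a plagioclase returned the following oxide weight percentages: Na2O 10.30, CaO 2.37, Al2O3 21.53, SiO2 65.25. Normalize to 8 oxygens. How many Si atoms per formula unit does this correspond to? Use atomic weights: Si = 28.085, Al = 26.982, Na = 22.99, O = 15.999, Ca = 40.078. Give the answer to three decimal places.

2.883 Si apfu

Na2O (M=61.979): mol = 0.16619; Na = 0.33238, O = 0.16619.
CaO (M=56.077): mol = 0.04226; Ca = 0.04226, O = 0.04226.
Al2O3 (M=101.961): mol = 0.21116; Al = 0.42232, O = 0.63348.
SiO2 (M=60.083): mol = 1.08600; Si = 1.08600, O = 2.17200.
ΣO = 3.01393; factor = 8/ΣO = 2.65434.
Si apfu = 1.08600 × 2.65434 = 2.883.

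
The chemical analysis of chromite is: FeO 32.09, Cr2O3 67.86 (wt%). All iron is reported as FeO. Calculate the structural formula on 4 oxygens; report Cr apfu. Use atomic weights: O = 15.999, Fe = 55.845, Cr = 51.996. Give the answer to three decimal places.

FeO: 32.09/71.844 = 0.44666 mol → 0.44666 mol Fe, 0.44666 mol O.
Cr2O3: 67.86/151.989 = 0.44648 mol → 0.89296 mol Cr, 1.33944 mol O.
Total oxygen = 1.78610 mol. Normalization factor = 4/1.78610 = 2.23952.
Cr per 4 O = 0.89296 × 2.23952 = 2.000.

2.000 Cr apfu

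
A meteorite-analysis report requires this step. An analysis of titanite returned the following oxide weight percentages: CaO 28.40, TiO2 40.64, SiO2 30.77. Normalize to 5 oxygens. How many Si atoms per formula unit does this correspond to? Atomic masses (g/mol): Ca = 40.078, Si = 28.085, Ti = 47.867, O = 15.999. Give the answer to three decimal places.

1.005 Si apfu

28.40 wt% CaO ÷ 56.077 g/mol = 0.50645 mol, giving 0.50645 Ca and 0.50645 O.
40.64 wt% TiO2 ÷ 79.865 g/mol = 0.50886 mol, giving 0.50886 Ti and 1.01772 O.
30.77 wt% SiO2 ÷ 60.083 g/mol = 0.51212 mol, giving 0.51212 Si and 1.02424 O.
Oxygen sums to 2.54841; scaling by 5/2.54841 = 1.96201 puts the formula on 5 O.
Si: 0.51212 × 1.96201 = 1.005 atoms per formula unit.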